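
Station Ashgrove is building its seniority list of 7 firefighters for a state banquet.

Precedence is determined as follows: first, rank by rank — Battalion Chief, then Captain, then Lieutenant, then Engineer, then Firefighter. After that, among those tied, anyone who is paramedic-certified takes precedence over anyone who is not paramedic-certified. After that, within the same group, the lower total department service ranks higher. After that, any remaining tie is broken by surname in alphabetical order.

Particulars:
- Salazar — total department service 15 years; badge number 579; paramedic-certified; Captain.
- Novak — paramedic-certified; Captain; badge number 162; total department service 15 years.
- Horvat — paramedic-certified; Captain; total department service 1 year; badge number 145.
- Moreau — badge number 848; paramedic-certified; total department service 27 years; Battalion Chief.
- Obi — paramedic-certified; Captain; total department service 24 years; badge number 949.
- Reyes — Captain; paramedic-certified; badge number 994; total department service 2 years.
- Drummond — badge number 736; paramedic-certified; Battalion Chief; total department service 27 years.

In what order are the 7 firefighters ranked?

Drummond, Moreau, Horvat, Reyes, Novak, Salazar, Obi

By rank: Drummond and Moreau (Battalion Chief); then Horvat, Reyes, Novak, Salazar and Obi (Captain).
Drummond and Moreau are each paramedic-certified, so the next rule applies.
Drummond and Moreau both have total department service 27 years, so the next rule applies.
Among Drummond and Moreau, alphabetically by surname: Drummond before Moreau.
Horvat, Reyes, Novak, Salazar and Obi are each paramedic-certified, so the next rule applies.
Among Horvat, Reyes, Novak, Salazar and Obi, by total department service (lower first): Horvat (1 year) before Reyes (2 years) before Novak and Salazar (15 years) before Obi (24 years).
Among Novak and Salazar, alphabetically by surname: Novak before Salazar.
Full order: Drummond, Moreau, Horvat, Reyes, Novak, Salazar, Obi.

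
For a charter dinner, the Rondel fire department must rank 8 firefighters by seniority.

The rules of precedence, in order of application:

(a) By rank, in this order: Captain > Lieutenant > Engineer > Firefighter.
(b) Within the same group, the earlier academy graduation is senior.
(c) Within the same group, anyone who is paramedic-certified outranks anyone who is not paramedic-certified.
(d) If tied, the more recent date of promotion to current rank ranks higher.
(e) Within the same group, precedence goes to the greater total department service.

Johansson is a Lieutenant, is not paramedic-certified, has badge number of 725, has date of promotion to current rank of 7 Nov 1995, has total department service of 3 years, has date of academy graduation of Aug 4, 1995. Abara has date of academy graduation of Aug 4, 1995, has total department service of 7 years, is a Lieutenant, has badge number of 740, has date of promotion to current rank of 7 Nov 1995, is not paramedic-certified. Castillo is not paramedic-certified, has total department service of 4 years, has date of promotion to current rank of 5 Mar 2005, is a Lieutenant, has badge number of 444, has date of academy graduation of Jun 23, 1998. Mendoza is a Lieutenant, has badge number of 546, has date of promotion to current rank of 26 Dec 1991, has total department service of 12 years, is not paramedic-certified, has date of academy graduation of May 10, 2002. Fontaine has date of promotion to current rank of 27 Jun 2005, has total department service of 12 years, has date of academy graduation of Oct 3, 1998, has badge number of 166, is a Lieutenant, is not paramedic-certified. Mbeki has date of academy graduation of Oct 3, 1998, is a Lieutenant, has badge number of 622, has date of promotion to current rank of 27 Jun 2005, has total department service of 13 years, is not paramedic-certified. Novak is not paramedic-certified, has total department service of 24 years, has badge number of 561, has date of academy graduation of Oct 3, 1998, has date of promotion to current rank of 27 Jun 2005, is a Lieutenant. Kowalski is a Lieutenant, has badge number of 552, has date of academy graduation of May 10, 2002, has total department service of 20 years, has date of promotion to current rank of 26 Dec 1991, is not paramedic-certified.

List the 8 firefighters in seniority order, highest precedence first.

Abara, Johansson, Castillo, Novak, Mbeki, Fontaine, Kowalski, Mendoza

By rank: Abara, Johansson, Castillo, Novak, Mbeki, Fontaine, Kowalski and Mendoza (Lieutenant).
Among Abara, Johansson, Castillo, Novak, Mbeki, Fontaine, Kowalski and Mendoza, by date of academy graduation (earlier first): Abara and Johansson (Aug 4, 1995) before Castillo (Jun 23, 1998) before Novak, Mbeki and Fontaine (Oct 3, 1998) before Kowalski and Mendoza (May 10, 2002).
Abara and Johansson are each not paramedic-certified, so the next rule applies.
Abara and Johansson both have date of promotion to current rank 7 Nov 1995, so the next rule applies.
Among Abara and Johansson, by total department service (higher first): Abara (7 years) before Johansson (3 years).
Novak, Mbeki and Fontaine are each not paramedic-certified, so the next rule applies.
Novak, Mbeki and Fontaine all have date of promotion to current rank 27 Jun 2005, so the next rule applies.
Among Novak, Mbeki and Fontaine, by total department service (higher first): Novak (24 years) before Mbeki (13 years) before Fontaine (12 years).
Kowalski and Mendoza are each not paramedic-certified, so the next rule applies.
Kowalski and Mendoza both have date of promotion to current rank 26 Dec 1991, so the next rule applies.
Among Kowalski and Mendoza, by total department service (higher first): Kowalski (20 years) before Mendoza (12 years).
Full order: Abara, Johansson, Castillo, Novak, Mbeki, Fontaine, Kowalski, Mendoza.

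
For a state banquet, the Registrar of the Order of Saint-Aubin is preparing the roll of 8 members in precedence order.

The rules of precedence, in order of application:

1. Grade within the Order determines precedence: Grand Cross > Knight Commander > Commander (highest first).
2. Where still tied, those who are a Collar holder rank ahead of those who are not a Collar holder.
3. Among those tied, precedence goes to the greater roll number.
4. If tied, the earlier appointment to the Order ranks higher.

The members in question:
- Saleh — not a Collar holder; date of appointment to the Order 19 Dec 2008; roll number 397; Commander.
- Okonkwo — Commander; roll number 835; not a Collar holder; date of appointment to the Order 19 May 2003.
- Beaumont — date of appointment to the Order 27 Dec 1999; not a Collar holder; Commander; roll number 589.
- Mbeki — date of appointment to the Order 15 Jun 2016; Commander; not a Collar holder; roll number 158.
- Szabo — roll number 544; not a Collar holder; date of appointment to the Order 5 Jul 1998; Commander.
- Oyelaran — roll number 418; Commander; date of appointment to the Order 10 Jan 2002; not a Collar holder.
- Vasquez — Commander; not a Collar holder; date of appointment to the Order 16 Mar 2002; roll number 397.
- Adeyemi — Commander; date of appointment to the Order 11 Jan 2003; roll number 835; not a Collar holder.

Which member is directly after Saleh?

By grade within the Order: Adeyemi, Okonkwo, Beaumont, Szabo, Oyelaran, Vasquez, Saleh and Mbeki (Commander).
Adeyemi, Okonkwo, Beaumont, Szabo, Oyelaran, Vasquez, Saleh and Mbeki are each not a Collar holder, so the next rule applies.
Among Adeyemi, Okonkwo, Beaumont, Szabo, Oyelaran, Vasquez, Saleh and Mbeki, by roll number (higher first): Adeyemi and Okonkwo (835) before Beaumont (589) before Szabo (544) before Oyelaran (418) before Vasquez and Saleh (397) before Mbeki (158).
Among Adeyemi and Okonkwo, by date of appointment to the Order (earlier first): Adeyemi (11 Jan 2003) before Okonkwo (19 May 2003).
Among Vasquez and Saleh, by date of appointment to the Order (earlier first): Vasquez (16 Mar 2002) before Saleh (19 Dec 2008).
Order: Adeyemi, Okonkwo, Beaumont, Szabo, Oyelaran, Vasquez, Saleh, Mbeki.

Mbeki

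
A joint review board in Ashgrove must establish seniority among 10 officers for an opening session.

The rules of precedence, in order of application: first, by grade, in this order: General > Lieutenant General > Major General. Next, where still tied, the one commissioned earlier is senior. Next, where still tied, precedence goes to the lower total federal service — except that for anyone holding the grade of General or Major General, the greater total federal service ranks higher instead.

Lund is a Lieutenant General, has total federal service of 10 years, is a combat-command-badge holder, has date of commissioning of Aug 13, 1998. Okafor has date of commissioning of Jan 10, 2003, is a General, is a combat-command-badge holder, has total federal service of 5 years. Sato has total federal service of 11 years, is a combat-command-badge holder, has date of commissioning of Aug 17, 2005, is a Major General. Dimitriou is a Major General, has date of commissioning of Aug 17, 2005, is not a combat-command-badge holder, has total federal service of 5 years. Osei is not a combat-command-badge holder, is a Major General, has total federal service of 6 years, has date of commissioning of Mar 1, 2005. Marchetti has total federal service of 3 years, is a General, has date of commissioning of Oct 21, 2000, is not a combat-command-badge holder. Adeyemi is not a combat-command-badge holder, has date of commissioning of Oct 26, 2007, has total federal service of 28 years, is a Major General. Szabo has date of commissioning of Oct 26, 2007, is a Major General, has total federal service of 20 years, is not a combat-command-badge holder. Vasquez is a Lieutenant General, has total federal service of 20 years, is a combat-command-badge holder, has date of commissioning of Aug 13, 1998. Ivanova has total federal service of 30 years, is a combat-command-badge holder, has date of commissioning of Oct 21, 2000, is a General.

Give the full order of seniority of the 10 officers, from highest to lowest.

Ivanova, Marchetti, Okafor, Lund, Vasquez, Osei, Sato, Dimitriou, Adeyemi, Szabo

By grade: Ivanova, Marchetti and Okafor (General); then Lund and Vasquez (Lieutenant General); then Osei, Sato, Dimitriou, Adeyemi and Szabo (Major General).
Among Ivanova, Marchetti and Okafor, by date of commissioning (earlier first): Ivanova and Marchetti (Oct 21, 2000) before Okafor (Jan 10, 2003).
Among Ivanova and Marchetti, by total federal service (higher first) (reversed rule for this group): Ivanova (30 years) before Marchetti (3 years).
Lund and Vasquez both have date of commissioning Aug 13, 1998, so the next rule applies.
Among Lund and Vasquez, by total federal service (lower first): Lund (10 years) before Vasquez (20 years).
Among Osei, Sato, Dimitriou, Adeyemi and Szabo, by date of commissioning (earlier first): Osei (Mar 1, 2005) before Sato and Dimitriou (Aug 17, 2005) before Adeyemi and Szabo (Oct 26, 2007).
Among Sato and Dimitriou, by total federal service (higher first) (reversed rule for this group): Sato (11 years) before Dimitriou (5 years).
Among Adeyemi and Szabo, by total federal service (higher first) (reversed rule for this group): Adeyemi (28 years) before Szabo (20 years).
Full order: Ivanova, Marchetti, Okafor, Lund, Vasquez, Osei, Sato, Dimitriou, Adeyemi, Szabo.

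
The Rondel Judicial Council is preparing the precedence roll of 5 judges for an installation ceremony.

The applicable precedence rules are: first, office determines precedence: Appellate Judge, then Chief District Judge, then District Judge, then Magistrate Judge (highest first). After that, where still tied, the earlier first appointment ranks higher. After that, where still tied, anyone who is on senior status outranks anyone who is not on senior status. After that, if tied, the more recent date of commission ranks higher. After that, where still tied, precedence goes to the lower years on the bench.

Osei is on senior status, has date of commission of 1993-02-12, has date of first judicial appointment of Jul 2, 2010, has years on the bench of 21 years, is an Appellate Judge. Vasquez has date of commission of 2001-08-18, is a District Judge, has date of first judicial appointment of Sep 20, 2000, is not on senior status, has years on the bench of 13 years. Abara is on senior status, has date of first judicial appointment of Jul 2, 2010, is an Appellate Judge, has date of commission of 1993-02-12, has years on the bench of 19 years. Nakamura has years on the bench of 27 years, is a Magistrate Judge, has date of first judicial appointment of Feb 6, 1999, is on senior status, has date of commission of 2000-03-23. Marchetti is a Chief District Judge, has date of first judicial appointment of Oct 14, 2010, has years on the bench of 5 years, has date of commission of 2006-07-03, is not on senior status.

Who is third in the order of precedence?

Marchetti

By office: Abara and Osei (Appellate Judge); then Marchetti (Chief District Judge); then Vasquez (District Judge); then Nakamura (Magistrate Judge).
Abara and Osei both have date of first judicial appointment Jul 2, 2010, so the next rule applies.
Abara and Osei are each on senior status, so the next rule applies.
Abara and Osei both have date of commission 1993-02-12, so the next rule applies.
Among Abara and Osei, by years on the bench (lower first): Abara (19 years) before Osei (21 years).
Order: Abara, Osei, Marchetti, Vasquez, Nakamura.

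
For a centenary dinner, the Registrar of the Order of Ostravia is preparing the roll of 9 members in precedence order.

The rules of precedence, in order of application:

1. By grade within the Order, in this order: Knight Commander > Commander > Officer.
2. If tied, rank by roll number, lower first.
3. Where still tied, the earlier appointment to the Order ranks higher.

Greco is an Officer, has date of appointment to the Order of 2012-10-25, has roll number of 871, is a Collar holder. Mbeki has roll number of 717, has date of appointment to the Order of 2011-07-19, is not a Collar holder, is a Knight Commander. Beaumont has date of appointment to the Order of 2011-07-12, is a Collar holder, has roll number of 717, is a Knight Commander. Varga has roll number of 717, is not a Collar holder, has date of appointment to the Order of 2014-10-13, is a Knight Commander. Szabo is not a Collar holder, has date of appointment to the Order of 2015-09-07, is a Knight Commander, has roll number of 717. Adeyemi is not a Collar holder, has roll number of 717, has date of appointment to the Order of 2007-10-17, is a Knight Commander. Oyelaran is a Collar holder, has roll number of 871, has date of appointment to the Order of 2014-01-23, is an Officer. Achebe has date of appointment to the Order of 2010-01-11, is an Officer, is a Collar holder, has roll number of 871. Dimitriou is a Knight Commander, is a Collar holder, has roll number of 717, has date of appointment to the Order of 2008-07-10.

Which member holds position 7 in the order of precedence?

Achebe

By grade within the Order: Adeyemi, Dimitriou, Beaumont, Mbeki, Varga and Szabo (Knight Commander); then Achebe, Greco and Oyelaran (Officer).
Adeyemi, Dimitriou, Beaumont, Mbeki, Varga and Szabo all have roll number 717, so the next rule applies.
Among Adeyemi, Dimitriou, Beaumont, Mbeki, Varga and Szabo, by date of appointment to the Order (earlier first): Adeyemi (2007-10-17) before Dimitriou (2008-07-10) before Beaumont (2011-07-12) before Mbeki (2011-07-19) before Varga (2014-10-13) before Szabo (2015-09-07).
Achebe, Greco and Oyelaran all have roll number 871, so the next rule applies.
Among Achebe, Greco and Oyelaran, by date of appointment to the Order (earlier first): Achebe (2010-01-11) before Greco (2012-10-25) before Oyelaran (2014-01-23).
Order: Adeyemi, Dimitriou, Beaumont, Mbeki, Varga, Szabo, Achebe, Greco, Oyelaran.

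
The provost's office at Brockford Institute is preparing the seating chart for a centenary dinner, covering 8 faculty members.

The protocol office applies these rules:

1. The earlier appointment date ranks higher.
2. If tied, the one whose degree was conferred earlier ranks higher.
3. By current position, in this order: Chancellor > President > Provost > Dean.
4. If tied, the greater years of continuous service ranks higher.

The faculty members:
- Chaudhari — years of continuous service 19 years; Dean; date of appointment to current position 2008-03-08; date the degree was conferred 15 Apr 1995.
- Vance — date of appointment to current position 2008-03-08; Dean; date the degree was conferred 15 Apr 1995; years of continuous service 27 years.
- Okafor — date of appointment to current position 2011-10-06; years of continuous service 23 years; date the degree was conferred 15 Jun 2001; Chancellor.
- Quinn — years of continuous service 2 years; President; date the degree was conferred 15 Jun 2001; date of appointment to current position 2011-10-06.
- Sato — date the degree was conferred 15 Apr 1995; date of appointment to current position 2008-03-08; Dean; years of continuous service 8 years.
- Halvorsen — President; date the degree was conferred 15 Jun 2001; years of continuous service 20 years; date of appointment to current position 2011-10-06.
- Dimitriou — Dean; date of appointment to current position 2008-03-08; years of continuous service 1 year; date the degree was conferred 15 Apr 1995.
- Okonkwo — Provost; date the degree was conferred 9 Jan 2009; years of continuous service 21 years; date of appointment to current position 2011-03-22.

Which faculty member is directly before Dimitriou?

By date of appointment to current position (earlier first): Vance, Chaudhari, Sato and Dimitriou (each 2008-03-08); then Okonkwo (2011-03-22); then Okafor, Halvorsen and Quinn (each 2011-10-06).
Vance, Chaudhari, Sato and Dimitriou all have date the degree was conferred 15 Apr 1995, so the next rule applies.
Vance, Chaudhari, Sato and Dimitriou are each Dean, so the next rule applies.
Among Vance, Chaudhari, Sato and Dimitriou, by years of continuous service (higher first): Vance (27 years) before Chaudhari (19 years) before Sato (8 years) before Dimitriou (1 year).
Okafor, Halvorsen and Quinn all have date the degree was conferred 15 Jun 2001, so the next rule applies.
Among Okafor, Halvorsen and Quinn, by current position: Okafor (Chancellor) before Halvorsen and Quinn (President).
Among Halvorsen and Quinn, by years of continuous service (higher first): Halvorsen (20 years) before Quinn (2 years).
Order: Vance, Chaudhari, Sato, Dimitriou, Okonkwo, Okafor, Halvorsen, Quinn.

Sato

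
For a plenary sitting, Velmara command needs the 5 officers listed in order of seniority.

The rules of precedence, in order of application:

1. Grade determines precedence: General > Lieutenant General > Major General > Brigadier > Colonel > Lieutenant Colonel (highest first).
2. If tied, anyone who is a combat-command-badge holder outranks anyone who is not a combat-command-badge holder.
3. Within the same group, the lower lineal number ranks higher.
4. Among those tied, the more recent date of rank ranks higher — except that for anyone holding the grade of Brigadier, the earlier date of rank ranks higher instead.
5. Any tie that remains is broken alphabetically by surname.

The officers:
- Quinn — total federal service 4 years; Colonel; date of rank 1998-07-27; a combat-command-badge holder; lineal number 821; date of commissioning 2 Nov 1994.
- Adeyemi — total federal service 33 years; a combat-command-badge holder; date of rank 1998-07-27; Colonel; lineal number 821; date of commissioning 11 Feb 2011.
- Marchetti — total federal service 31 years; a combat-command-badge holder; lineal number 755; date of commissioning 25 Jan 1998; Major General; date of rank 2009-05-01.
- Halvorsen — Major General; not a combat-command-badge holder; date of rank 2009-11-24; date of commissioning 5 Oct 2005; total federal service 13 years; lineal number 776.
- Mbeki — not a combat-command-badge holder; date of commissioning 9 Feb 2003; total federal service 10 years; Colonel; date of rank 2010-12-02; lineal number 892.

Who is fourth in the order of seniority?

Quinn

By grade: Marchetti and Halvorsen (Major General); then Adeyemi, Quinn and Mbeki (Colonel).
Among Marchetti and Halvorsen, a combat-command-badge holder before not a combat-command-badge holder: Marchetti (a combat-command-badge holder) before Halvorsen (not a combat-command-badge holder).
Among Adeyemi, Quinn and Mbeki, a combat-command-badge holder before not a combat-command-badge holder: Adeyemi and Quinn (a combat-command-badge holder) before Mbeki (not a combat-command-badge holder).
Adeyemi and Quinn both have lineal number 821, so the next rule applies.
Adeyemi and Quinn both have date of rank 1998-07-27, so the next rule applies.
Among Adeyemi and Quinn, alphabetically by surname: Adeyemi before Quinn.
Order: Marchetti, Halvorsen, Adeyemi, Quinn, Mbeki.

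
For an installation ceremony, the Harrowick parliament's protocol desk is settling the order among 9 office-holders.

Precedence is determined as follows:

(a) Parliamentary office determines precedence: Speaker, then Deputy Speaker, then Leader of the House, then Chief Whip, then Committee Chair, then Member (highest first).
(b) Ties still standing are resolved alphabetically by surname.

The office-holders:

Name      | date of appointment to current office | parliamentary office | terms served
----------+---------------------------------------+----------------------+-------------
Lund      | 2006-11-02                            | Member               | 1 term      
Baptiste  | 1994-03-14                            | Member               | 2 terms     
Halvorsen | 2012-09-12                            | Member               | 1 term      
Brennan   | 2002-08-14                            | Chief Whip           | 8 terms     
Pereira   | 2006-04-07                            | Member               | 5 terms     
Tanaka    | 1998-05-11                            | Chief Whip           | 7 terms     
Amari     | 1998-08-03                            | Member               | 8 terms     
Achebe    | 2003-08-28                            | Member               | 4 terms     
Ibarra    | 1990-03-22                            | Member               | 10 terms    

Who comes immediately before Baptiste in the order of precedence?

By parliamentary office: Brennan and Tanaka (Chief Whip); then Achebe, Amari, Baptiste, Halvorsen, Ibarra, Lund and Pereira (Member).
Among Brennan and Tanaka, alphabetically by surname: Brennan before Tanaka.
Among Achebe, Amari, Baptiste, Halvorsen, Ibarra, Lund and Pereira, alphabetically by surname: Achebe before Amari before Baptiste before Halvorsen before Ibarra before Lund before Pereira.
Order: Brennan, Tanaka, Achebe, Amari, Baptiste, Halvorsen, Ibarra, Lund, Pereira.

Amari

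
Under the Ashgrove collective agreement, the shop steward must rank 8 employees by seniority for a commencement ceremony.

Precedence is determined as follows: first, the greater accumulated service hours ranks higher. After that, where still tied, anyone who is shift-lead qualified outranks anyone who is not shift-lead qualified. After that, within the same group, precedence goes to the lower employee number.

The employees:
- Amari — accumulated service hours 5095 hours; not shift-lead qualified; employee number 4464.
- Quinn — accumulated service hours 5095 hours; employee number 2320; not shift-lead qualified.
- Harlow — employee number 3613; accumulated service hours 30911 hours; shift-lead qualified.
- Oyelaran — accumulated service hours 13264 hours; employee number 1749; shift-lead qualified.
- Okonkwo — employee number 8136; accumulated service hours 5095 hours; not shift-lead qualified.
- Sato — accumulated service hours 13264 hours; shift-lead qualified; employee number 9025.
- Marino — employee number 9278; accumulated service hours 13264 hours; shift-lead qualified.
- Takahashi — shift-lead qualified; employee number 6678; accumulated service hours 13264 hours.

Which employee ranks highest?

By accumulated service hours (higher first): Harlow (30911 hours); then Oyelaran, Takahashi, Sato and Marino (each 13264 hours); then Quinn, Amari and Okonkwo (each 5095 hours).
Oyelaran, Takahashi, Sato and Marino are each shift-lead qualified, so the next rule applies.
Among Oyelaran, Takahashi, Sato and Marino, by employee number (lower first): Oyelaran (1749) before Takahashi (6678) before Sato (9025) before Marino (9278).
Quinn, Amari and Okonkwo are each not shift-lead qualified, so the next rule applies.
Among Quinn, Amari and Okonkwo, by employee number (lower first): Quinn (2320) before Amari (4464) before Okonkwo (8136).
Order: Harlow, Oyelaran, Takahashi, Sato, Marino, Quinn, Amari, Okonkwo.

Harlow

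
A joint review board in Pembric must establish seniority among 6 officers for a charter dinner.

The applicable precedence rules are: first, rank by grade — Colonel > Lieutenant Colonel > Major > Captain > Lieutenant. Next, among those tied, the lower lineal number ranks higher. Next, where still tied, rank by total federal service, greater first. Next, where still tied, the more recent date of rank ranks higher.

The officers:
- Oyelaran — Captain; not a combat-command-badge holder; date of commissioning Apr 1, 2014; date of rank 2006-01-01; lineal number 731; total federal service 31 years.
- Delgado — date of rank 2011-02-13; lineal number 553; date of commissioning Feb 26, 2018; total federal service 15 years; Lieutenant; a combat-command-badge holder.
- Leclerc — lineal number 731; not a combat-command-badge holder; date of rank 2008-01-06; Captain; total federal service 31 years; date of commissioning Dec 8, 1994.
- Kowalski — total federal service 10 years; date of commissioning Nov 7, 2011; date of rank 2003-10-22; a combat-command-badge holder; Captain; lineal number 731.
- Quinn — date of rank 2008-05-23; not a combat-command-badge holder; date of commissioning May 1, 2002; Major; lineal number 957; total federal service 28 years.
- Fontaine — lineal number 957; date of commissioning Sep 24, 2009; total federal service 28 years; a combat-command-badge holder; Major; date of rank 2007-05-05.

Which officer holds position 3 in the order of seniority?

Leclerc

By grade: Quinn and Fontaine (Major); then Leclerc, Oyelaran and Kowalski (Captain); then Delgado (Lieutenant).
Quinn and Fontaine both have lineal number 957, so the next rule applies.
Quinn and Fontaine both have total federal service 28 years, so the next rule applies.
Among Quinn and Fontaine, by date of rank (later first): Quinn (2008-05-23) before Fontaine (2007-05-05).
Leclerc, Oyelaran and Kowalski all have lineal number 731, so the next rule applies.
Among Leclerc, Oyelaran and Kowalski, by total federal service (higher first): Leclerc and Oyelaran (31 years) before Kowalski (10 years).
Among Leclerc and Oyelaran, by date of rank (later first): Leclerc (2008-01-06) before Oyelaran (2006-01-01).
Order: Quinn, Fontaine, Leclerc, Oyelaran, Kowalski, Delgado.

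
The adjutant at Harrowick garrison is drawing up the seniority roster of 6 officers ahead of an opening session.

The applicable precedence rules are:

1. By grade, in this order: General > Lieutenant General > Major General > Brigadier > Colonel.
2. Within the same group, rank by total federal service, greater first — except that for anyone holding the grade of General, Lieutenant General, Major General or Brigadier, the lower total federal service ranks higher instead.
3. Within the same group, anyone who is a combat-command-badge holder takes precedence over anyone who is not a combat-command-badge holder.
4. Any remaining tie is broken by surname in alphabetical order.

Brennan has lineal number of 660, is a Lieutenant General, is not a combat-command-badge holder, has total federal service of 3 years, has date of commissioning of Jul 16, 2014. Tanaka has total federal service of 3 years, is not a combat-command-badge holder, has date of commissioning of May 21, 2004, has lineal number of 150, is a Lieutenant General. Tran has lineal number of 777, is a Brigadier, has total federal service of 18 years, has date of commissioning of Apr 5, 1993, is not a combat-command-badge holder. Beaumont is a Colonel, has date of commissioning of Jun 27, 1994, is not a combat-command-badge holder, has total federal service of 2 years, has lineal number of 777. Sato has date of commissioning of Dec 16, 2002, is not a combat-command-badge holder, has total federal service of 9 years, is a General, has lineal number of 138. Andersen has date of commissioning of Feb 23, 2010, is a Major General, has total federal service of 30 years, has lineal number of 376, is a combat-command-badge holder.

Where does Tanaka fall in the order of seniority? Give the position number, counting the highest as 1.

3

By grade: Sato (General); then Brennan and Tanaka (Lieutenant General); then Andersen (Major General); then Tran (Brigadier); then Beaumont (Colonel).
Brennan and Tanaka both have total federal service 3 years, so the next rule applies.
Brennan and Tanaka are each not a combat-command-badge holder, so the next rule applies.
Among Brennan and Tanaka, alphabetically by surname: Brennan before Tanaka.
Order: Sato, Brennan, Tanaka, Andersen, Tran, Beaumont. So position 3.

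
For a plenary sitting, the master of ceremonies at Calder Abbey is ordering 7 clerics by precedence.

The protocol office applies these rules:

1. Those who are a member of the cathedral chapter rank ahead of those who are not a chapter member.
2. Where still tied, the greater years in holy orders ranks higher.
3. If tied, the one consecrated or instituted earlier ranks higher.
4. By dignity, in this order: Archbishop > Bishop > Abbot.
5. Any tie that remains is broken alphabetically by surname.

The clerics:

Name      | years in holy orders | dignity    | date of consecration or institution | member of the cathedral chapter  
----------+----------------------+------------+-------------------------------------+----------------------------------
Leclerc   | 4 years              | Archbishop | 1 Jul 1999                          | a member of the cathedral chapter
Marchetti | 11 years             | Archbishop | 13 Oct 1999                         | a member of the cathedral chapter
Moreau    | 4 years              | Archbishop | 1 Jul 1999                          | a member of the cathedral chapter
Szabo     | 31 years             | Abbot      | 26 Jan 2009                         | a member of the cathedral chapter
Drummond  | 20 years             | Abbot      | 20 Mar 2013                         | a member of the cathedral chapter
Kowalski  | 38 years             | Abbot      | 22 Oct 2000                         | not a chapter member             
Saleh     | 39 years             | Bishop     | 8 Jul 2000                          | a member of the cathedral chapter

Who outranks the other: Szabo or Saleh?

By the first rule: Saleh, Szabo, Drummond, Marchetti, Leclerc and Moreau (each a member of the cathedral chapter); then Kowalski (not a chapter member).
Among Saleh, Szabo, Drummond, Marchetti, Leclerc and Moreau, by years in holy orders (higher first): Saleh (39 years) before Szabo (31 years) before Drummond (20 years) before Marchetti (11 years) before Leclerc and Moreau (4 years).
Leclerc and Moreau both have date of consecration or institution 1 Jul 1999, so the next rule applies.
Leclerc and Moreau are each Archbishop, so the next rule applies.
Among Leclerc and Moreau, alphabetically by surname: Leclerc before Moreau.
So Saleh takes precedence.

Saleh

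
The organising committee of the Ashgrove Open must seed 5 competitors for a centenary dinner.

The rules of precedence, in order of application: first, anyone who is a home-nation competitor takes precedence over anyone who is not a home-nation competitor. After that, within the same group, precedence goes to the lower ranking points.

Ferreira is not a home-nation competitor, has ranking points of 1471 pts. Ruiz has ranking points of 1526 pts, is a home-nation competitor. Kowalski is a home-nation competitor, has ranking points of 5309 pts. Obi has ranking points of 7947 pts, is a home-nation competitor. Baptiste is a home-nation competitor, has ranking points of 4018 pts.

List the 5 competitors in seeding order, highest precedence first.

By the first rule: Ruiz, Baptiste, Kowalski and Obi (each a home-nation competitor); then Ferreira (not a home-nation competitor).
Among Ruiz, Baptiste, Kowalski and Obi, by ranking points (lower first): Ruiz (1526 pts) before Baptiste (4018 pts) before Kowalski (5309 pts) before Obi (7947 pts).
Full order: Ruiz, Baptiste, Kowalski, Obi, Ferreira.

Ruiz, Baptiste, Kowalski, Obi, Ferreira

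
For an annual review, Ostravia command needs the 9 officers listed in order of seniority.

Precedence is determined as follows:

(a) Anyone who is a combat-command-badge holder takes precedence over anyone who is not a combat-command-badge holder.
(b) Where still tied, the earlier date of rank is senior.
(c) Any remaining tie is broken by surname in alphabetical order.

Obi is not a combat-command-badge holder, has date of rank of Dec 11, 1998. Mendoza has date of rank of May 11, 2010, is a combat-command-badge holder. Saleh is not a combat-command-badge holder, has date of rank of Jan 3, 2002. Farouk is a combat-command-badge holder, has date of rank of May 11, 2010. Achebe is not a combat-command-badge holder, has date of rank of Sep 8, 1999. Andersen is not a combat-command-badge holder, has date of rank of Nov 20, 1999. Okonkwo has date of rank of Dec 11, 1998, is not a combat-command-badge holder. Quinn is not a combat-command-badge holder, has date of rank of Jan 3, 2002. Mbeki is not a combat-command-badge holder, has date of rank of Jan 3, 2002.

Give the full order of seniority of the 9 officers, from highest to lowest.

Farouk, Mendoza, Obi, Okonkwo, Achebe, Andersen, Mbeki, Quinn, Saleh

By the first rule: Farouk and Mendoza (both a combat-command-badge holder); then Obi, Okonkwo, Achebe, Andersen, Mbeki, Quinn and Saleh (each not a combat-command-badge holder).
Farouk and Mendoza both have date of rank May 11, 2010, so the next rule applies.
Among Farouk and Mendoza, alphabetically by surname: Farouk before Mendoza.
Among Obi, Okonkwo, Achebe, Andersen, Mbeki, Quinn and Saleh, by date of rank (earlier first): Obi and Okonkwo (Dec 11, 1998) before Achebe (Sep 8, 1999) before Andersen (Nov 20, 1999) before Mbeki, Quinn and Saleh (Jan 3, 2002).
Among Obi and Okonkwo, alphabetically by surname: Obi before Okonkwo.
Among Mbeki, Quinn and Saleh, alphabetically by surname: Mbeki before Quinn before Saleh.
Full order: Farouk, Mendoza, Obi, Okonkwo, Achebe, Andersen, Mbeki, Quinn, Saleh.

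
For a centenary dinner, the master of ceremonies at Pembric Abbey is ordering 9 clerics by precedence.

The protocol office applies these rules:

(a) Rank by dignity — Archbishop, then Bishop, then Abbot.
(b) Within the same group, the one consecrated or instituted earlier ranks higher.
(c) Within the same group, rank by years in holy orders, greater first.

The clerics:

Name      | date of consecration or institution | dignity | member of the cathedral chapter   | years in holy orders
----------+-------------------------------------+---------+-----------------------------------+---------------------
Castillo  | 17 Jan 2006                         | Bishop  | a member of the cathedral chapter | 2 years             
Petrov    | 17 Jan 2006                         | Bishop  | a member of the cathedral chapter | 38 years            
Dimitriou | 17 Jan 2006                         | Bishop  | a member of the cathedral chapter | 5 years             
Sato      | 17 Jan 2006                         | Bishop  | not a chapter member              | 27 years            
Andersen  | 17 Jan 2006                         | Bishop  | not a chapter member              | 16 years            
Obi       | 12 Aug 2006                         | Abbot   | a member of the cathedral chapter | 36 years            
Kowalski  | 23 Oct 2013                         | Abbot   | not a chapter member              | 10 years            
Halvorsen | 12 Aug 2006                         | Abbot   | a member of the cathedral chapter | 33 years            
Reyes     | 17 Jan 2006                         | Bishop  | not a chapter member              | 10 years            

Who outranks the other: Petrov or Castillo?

By dignity: Petrov, Sato, Andersen, Reyes, Dimitriou and Castillo (Bishop); then Obi, Halvorsen and Kowalski (Abbot).
Petrov, Sato, Andersen, Reyes, Dimitriou and Castillo all have date of consecration or institution 17 Jan 2006, so the next rule applies.
Among Petrov, Sato, Andersen, Reyes, Dimitriou and Castillo, by years in holy orders (higher first): Petrov (38 years) before Sato (27 years) before Andersen (16 years) before Reyes (10 years) before Dimitriou (5 years) before Castillo (2 years).
Among Obi, Halvorsen and Kowalski, by date of consecration or institution (earlier first): Obi and Halvorsen (12 Aug 2006) before Kowalski (23 Oct 2013).
Among Obi and Halvorsen, by years in holy orders (higher first): Obi (36 years) before Halvorsen (33 years).
So Petrov takes precedence.

Petrov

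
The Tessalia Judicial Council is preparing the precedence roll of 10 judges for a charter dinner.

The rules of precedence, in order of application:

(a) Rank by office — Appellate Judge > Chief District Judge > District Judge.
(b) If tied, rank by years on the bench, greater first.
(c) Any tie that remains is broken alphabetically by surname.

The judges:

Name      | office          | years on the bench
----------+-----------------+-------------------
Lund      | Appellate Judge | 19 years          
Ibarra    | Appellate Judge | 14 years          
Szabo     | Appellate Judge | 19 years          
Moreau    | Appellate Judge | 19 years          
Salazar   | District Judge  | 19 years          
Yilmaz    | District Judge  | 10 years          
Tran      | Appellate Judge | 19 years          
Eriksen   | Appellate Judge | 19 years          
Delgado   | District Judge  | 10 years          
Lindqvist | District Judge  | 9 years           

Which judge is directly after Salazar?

Delgado

By office: Eriksen, Lund, Moreau, Szabo, Tran and Ibarra (Appellate Judge); then Salazar, Delgado, Yilmaz and Lindqvist (District Judge).
Among Eriksen, Lund, Moreau, Szabo, Tran and Ibarra, by years on the bench (higher first): Eriksen, Lund, Moreau, Szabo and Tran (19 years) before Ibarra (14 years).
Among Eriksen, Lund, Moreau, Szabo and Tran, alphabetically by surname: Eriksen before Lund before Moreau before Szabo before Tran.
Among Salazar, Delgado, Yilmaz and Lindqvist, by years on the bench (higher first): Salazar (19 years) before Delgado and Yilmaz (10 years) before Lindqvist (9 years).
Among Delgado and Yilmaz, alphabetically by surname: Delgado before Yilmaz.
Order: Eriksen, Lund, Moreau, Szabo, Tran, Ibarra, Salazar, Delgado, Yilmaz, Lindqvist.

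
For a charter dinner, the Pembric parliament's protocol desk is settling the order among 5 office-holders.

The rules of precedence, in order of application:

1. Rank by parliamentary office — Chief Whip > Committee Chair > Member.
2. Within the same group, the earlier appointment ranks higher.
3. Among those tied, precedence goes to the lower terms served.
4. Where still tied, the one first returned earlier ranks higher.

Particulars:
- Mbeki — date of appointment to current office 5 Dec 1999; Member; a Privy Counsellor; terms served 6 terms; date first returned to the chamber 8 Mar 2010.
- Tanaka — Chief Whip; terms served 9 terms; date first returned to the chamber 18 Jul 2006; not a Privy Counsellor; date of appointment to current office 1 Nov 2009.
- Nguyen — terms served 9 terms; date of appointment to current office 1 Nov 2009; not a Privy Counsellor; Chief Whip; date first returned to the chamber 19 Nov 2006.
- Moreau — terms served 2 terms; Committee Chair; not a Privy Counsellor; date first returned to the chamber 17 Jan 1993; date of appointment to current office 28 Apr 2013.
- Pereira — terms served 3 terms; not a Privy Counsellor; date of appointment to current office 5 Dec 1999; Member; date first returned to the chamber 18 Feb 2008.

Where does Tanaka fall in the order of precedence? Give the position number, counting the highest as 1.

By parliamentary office: Tanaka and Nguyen (Chief Whip); then Moreau (Committee Chair); then Pereira and Mbeki (Member).
Tanaka and Nguyen both have date of appointment to current office 1 Nov 2009, so the next rule applies.
Tanaka and Nguyen both have terms served 9 terms, so the next rule applies.
Among Tanaka and Nguyen, by date first returned to the chamber (earlier first): Tanaka (18 Jul 2006) before Nguyen (19 Nov 2006).
Pereira and Mbeki both have date of appointment to current office 5 Dec 1999, so the next rule applies.
Among Pereira and Mbeki, by terms served (lower first): Pereira (3 terms) before Mbeki (6 terms).
Order: Tanaka, Nguyen, Moreau, Pereira, Mbeki. So position 1.

1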